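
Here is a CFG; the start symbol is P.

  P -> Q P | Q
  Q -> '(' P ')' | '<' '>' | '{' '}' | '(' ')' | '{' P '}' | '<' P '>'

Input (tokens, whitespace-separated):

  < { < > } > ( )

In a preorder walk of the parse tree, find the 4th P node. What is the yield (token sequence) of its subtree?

[P [Q < [P [Q { [P [Q < >]] }]] >] [P [Q ( )]]]

( )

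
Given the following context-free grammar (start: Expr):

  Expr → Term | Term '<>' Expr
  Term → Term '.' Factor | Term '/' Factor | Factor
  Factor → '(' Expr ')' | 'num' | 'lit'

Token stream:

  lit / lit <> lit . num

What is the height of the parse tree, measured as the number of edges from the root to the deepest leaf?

5

[Expr [Term [Term [Factor lit]] / [Factor lit]] <> [Expr [Term [Term [Factor lit]] . [Factor num]]]]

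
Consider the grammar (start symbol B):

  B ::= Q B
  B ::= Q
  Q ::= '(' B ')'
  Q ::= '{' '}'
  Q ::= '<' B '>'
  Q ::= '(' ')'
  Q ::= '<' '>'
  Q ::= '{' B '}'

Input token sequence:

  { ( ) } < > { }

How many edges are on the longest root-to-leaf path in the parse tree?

4

[B [Q { [B [Q ( )]] }] [B [Q < >] [B [Q { }]]]]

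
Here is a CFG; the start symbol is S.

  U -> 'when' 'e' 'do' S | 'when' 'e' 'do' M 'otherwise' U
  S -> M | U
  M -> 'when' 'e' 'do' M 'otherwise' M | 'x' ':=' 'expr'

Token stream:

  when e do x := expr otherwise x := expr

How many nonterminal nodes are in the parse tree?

[S [M when e do [M x := expr] otherwise [M x := expr]]]

4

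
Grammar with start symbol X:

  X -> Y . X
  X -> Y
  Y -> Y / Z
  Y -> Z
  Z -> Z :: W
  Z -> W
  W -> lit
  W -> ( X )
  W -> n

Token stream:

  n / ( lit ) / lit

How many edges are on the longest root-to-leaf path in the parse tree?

[X [Y [Y [Y [Z [W n]]] / [Z [W ( [X [Y [Z [W lit]]]] )]]] / [Z [W lit]]]]

9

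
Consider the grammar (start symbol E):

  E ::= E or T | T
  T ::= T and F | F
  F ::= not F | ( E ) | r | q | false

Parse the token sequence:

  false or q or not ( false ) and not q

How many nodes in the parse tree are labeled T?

[E [E [E [T [F false]]] or [T [F q]]] or [T [T [F not [F ( [E [T [F false]]] )]]] and [F not [F q]]]]

5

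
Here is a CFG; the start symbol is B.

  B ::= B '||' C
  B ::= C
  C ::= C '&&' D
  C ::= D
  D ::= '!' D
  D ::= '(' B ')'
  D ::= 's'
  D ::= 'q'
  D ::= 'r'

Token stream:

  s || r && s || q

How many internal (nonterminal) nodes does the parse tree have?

11

[B [B [B [C [D s]]] || [C [C [D r]] && [D s]]] || [C [D q]]]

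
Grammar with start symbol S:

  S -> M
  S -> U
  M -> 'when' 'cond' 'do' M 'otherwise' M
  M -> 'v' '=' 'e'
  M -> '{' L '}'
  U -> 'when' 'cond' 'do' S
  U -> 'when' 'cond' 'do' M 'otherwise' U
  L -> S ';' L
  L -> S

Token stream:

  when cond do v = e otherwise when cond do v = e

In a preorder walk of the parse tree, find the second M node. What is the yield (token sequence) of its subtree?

v = e

[S [U when cond do [M v = e] otherwise [U when cond do [S [M v = e]]]]]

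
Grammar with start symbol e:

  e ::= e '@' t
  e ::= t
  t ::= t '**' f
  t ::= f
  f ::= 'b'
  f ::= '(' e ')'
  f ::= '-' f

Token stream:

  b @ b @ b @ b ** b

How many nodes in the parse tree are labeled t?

[e [e [e [e [t [f b]]] @ [t [f b]]] @ [t [f b]]] @ [t [t [f b]] ** [f b]]]

5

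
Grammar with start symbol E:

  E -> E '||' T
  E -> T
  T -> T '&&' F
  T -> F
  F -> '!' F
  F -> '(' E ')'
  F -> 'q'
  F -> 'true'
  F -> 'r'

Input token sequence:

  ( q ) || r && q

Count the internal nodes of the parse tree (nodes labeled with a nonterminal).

11

[E [E [T [F ( [E [T [F q]]] )]]] || [T [T [F r]] && [F q]]]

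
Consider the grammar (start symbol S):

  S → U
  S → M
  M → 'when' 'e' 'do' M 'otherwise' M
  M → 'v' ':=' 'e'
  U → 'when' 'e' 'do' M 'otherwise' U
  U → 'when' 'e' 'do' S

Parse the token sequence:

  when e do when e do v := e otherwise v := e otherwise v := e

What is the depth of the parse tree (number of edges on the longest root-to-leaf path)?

[S [M when e do [M when e do [M v := e] otherwise [M v := e]] otherwise [M v := e]]]

4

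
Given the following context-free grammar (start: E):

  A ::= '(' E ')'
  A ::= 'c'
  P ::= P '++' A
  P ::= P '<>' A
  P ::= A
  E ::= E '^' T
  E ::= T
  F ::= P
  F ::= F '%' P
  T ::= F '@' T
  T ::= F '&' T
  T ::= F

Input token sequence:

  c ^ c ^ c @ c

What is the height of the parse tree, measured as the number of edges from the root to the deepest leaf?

[E [E [E [T [F [P [A c]]]]] ^ [T [F [P [A c]]]]] ^ [T [F [P [A c]]] @ [T [F [P [A c]]]]]]

7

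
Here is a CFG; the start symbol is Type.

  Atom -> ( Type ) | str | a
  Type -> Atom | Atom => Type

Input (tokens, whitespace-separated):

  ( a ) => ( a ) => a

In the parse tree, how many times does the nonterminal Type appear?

[Type [Atom ( [Type [Atom a]] )] => [Type [Atom ( [Type [Atom a]] )] => [Type [Atom a]]]]

5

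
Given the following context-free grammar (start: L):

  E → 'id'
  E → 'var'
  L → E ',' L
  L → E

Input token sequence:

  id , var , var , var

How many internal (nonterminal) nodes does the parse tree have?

[L [E id] , [L [E var] , [L [E var] , [L [E var]]]]]

8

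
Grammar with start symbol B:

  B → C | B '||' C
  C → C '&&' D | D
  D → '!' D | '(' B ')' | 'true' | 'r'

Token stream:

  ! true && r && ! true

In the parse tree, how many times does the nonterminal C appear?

3

[B [C [C [C [D ! [D true]]] && [D r]] && [D ! [D true]]]]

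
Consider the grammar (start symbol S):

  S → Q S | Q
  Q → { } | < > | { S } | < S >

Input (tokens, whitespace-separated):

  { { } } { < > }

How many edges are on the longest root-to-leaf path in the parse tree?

5

[S [Q { [S [Q { }]] }] [S [Q { [S [Q < >]] }]]]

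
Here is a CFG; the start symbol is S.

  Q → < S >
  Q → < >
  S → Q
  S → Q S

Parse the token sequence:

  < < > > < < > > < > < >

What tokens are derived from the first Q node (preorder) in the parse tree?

< < > >

[S [Q < [S [Q < >]] >] [S [Q < [S [Q < >]] >] [S [Q < >] [S [Q < >]]]]]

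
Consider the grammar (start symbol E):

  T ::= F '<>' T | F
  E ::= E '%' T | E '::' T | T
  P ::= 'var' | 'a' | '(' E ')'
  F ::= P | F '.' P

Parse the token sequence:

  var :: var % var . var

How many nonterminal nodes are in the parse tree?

14

[E [E [E [T [F [P var]]]] :: [T [F [P var]]]] % [T [F [F [P var]] . [P var]]]]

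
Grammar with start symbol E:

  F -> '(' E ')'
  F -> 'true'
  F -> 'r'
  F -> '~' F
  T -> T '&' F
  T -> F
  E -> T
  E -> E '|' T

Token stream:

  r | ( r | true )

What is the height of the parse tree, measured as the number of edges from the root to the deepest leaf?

7

[E [E [T [F r]]] | [T [F ( [E [E [T [F r]]] | [T [F true]]] )]]]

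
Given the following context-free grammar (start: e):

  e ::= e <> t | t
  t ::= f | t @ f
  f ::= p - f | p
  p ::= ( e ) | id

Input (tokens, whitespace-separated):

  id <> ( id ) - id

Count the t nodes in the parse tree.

3

[e [e [t [f [p id]]]] <> [t [f [p ( [e [t [f [p id]]]] )] - [f [p id]]]]]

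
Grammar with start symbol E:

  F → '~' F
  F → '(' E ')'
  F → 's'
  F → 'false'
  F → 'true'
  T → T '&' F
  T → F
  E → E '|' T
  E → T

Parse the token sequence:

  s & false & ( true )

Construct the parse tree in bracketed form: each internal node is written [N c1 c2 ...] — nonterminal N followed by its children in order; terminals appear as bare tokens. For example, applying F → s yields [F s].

E
T
T & F
T & F & F
F & F & F
s & F & F
s & false & F
s & false & ( E )
s & false & ( T )
s & false & ( F )
s & false & ( true )

[E [T [T [T [F s]] & [F false]] & [F ( [E [T [F true]]] )]]]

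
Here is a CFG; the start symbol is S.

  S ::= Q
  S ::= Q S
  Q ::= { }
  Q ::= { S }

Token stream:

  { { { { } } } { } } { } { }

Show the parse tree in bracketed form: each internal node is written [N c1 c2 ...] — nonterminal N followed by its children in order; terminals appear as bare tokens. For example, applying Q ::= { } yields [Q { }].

[S [Q { [S [Q { [S [Q { [S [Q { }]] }]] }] [S [Q { }]]] }] [S [Q { }] [S [Q { }]]]]

S
Q S
{ S } S
{ Q S } S
{ { S } S } S
{ { Q } S } S
{ { { S } } S } S
{ { { Q } } S } S
{ { { { } } } S } S
{ { { { } } } Q } S
{ { { { } } } { } } S
{ { { { } } } { } } Q S
{ { { { } } } { } } { } S
{ { { { } } } { } } { } Q
{ { { { } } } { } } { } { }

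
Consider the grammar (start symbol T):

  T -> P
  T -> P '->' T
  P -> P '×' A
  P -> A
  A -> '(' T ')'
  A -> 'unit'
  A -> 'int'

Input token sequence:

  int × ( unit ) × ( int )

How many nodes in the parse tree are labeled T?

[T [P [P [P [A int]] × [A ( [T [P [A unit]]] )]] × [A ( [T [P [A int]]] )]]]

3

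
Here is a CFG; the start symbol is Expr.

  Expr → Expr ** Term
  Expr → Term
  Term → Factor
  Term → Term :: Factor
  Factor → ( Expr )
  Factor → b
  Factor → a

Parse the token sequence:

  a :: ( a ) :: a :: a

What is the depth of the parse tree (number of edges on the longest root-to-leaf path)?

8

[Expr [Term [Term [Term [Term [Factor a]] :: [Factor ( [Expr [Term [Factor a]]] )]] :: [Factor a]] :: [Factor a]]]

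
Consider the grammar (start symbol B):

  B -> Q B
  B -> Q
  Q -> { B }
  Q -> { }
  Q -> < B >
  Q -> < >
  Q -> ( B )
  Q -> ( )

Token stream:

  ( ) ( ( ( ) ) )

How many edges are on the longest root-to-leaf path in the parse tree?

7

[B [Q ( )] [B [Q ( [B [Q ( [B [Q ( )]] )]] )]]]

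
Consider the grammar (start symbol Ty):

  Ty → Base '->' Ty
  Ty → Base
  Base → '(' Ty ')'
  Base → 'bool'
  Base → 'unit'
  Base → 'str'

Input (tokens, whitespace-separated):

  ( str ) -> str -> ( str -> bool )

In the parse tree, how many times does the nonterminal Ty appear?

[Ty [Base ( [Ty [Base str]] )] -> [Ty [Base str] -> [Ty [Base ( [Ty [Base str] -> [Ty [Base bool]]] )]]]]

6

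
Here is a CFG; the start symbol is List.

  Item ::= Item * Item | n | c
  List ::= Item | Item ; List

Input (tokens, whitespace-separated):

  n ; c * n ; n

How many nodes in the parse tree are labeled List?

3

[List [Item n] ; [List [Item [Item c] * [Item n]] ; [List [Item n]]]]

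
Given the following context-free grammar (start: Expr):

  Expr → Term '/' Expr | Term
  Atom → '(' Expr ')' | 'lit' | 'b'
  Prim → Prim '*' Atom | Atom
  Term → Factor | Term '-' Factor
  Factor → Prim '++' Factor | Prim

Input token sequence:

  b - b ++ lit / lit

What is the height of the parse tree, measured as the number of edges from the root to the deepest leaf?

[Expr [Term [Term [Factor [Prim [Atom b]]]] - [Factor [Prim [Atom b]] ++ [Factor [Prim [Atom lit]]]]] / [Expr [Term [Factor [Prim [Atom lit]]]]]]

6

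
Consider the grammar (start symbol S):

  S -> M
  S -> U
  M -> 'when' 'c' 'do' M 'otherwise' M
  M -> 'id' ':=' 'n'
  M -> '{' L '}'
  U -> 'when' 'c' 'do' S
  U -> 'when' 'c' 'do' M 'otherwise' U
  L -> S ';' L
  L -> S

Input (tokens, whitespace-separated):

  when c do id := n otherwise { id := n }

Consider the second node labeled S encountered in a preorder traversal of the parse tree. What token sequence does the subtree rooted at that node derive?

id := n

[S [M when c do [M id := n] otherwise [M { [L [S [M id := n]]] }]]]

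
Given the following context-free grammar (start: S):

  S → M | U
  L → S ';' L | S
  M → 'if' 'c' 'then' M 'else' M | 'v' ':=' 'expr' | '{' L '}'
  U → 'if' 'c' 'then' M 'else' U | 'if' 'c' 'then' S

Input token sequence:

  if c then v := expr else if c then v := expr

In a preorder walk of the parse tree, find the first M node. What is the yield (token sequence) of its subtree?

v := expr

[S [U if c then [M v := expr] else [U if c then [S [M v := expr]]]]]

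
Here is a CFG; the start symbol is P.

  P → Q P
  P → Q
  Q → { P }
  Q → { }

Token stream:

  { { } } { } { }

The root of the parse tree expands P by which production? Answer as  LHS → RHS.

[P [Q { [P [Q { }]] }] [P [Q { }] [P [Q { }]]]]

P → Q P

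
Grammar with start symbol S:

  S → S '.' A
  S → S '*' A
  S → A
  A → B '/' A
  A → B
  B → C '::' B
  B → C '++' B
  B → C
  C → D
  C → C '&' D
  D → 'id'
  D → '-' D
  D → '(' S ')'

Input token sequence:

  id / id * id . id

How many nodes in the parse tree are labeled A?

[S [S [S [A [B [C [D id]]] / [A [B [C [D id]]]]]] * [A [B [C [D id]]]]] . [A [B [C [D id]]]]]

4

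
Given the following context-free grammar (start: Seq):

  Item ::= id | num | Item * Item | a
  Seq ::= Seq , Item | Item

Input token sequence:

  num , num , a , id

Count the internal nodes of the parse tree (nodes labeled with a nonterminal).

8

[Seq [Seq [Seq [Seq [Item num]] , [Item num]] , [Item a]] , [Item id]]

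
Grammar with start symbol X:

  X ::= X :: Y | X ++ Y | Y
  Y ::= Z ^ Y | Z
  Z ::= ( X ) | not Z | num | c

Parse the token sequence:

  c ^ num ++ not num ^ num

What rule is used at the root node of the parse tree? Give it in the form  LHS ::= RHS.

X ::= X ++ Y

[X [X [Y [Z c] ^ [Y [Z num]]]] ++ [Y [Z not [Z num]] ^ [Y [Z num]]]]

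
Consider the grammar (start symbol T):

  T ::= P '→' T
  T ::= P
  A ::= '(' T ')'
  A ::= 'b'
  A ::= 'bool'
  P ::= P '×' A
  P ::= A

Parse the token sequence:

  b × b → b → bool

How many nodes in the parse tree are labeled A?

4

[T [P [P [A b]] × [A b]] → [T [P [A b]] → [T [P [A bool]]]]]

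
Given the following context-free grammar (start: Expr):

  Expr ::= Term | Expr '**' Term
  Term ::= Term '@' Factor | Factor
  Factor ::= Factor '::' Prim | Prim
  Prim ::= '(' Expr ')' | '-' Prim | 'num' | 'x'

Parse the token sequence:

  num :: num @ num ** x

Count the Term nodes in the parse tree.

[Expr [Expr [Term [Term [Factor [Factor [Prim num]] :: [Prim num]]] @ [Factor [Prim num]]]] ** [Term [Factor [Prim x]]]]

3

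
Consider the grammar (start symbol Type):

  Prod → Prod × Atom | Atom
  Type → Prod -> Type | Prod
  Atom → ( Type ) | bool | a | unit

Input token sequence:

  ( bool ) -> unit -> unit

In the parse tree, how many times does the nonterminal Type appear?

4

[Type [Prod [Atom ( [Type [Prod [Atom bool]]] )]] -> [Type [Prod [Atom unit]] -> [Type [Prod [Atom unit]]]]]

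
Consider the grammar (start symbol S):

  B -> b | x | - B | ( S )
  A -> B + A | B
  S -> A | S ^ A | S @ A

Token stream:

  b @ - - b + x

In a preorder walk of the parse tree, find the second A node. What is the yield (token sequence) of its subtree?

- - b + x

[S [S [A [B b]]] @ [A [B - [B - [B b]]] + [A [B x]]]]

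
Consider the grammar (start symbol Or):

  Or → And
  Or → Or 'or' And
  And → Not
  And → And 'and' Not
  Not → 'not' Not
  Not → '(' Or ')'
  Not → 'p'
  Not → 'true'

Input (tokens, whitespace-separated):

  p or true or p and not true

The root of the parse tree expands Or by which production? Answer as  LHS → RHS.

Or → Or 'or' And

[Or [Or [Or [And [Not p]]] or [And [Not true]]] or [And [And [Not p]] and [Not not [Not true]]]]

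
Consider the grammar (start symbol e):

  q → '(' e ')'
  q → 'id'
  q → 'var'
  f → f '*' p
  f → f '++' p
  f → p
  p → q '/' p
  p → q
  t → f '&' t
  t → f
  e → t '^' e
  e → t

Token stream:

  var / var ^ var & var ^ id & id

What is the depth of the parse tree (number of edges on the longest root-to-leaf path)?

[e [t [f [p [q var] / [p [q var]]]]] ^ [e [t [f [p [q var]]] & [t [f [p [q var]]]]] ^ [e [t [f [p [q id]]] & [t [f [p [q id]]]]]]]]

8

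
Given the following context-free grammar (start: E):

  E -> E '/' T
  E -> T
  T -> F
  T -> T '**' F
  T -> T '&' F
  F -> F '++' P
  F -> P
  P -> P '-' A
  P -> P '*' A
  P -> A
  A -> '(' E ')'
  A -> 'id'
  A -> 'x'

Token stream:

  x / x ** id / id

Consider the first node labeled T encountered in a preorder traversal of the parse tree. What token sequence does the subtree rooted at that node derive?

[E [E [E [T [F [P [A x]]]]] / [T [T [F [P [A x]]]] ** [F [P [A id]]]]] / [T [F [P [A id]]]]]

x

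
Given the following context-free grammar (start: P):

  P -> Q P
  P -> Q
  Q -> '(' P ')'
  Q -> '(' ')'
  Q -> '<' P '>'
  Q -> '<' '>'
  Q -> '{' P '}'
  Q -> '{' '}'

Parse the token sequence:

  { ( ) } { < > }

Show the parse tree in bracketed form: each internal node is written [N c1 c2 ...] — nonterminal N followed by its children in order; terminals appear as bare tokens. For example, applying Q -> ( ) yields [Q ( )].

P
Q P
{ P } P
{ Q } P
{ ( ) } P
{ ( ) } Q
{ ( ) } { P }
{ ( ) } { Q }
{ ( ) } { < > }

[P [Q { [P [Q ( )]] }] [P [Q { [P [Q < >]] }]]]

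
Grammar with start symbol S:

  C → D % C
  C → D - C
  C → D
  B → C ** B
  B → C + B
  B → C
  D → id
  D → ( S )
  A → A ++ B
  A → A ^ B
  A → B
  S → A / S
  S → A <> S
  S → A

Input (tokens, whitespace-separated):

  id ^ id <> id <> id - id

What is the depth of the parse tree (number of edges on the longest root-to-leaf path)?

8

[S [A [A [B [C [D id]]]] ^ [B [C [D id]]]] <> [S [A [B [C [D id]]]] <> [S [A [B [C [D id] - [C [D id]]]]]]]]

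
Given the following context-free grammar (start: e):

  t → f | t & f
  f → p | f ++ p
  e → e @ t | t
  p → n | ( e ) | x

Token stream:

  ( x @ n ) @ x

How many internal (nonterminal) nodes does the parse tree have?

[e [e [t [f [p ( [e [e [t [f [p x]]]] @ [t [f [p n]]]] )]]]] @ [t [f [p x]]]]

16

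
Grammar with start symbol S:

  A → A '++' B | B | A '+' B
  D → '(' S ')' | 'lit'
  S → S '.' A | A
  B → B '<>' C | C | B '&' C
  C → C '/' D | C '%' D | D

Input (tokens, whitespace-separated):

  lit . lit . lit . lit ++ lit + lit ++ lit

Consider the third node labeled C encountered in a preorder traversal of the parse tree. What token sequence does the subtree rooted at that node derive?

lit

[S [S [S [S [A [B [C [D lit]]]]] . [A [B [C [D lit]]]]] . [A [B [C [D lit]]]]] . [A [A [A [A [B [C [D lit]]]] ++ [B [C [D lit]]]] + [B [C [D lit]]]] ++ [B [C [D lit]]]]]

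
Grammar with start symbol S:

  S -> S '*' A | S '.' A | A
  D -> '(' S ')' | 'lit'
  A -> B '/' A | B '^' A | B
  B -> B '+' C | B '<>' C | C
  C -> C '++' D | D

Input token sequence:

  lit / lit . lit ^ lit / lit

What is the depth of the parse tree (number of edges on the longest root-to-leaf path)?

[S [S [A [B [C [D lit]]] / [A [B [C [D lit]]]]]] . [A [B [C [D lit]]] ^ [A [B [C [D lit]]] / [A [B [C [D lit]]]]]]]

7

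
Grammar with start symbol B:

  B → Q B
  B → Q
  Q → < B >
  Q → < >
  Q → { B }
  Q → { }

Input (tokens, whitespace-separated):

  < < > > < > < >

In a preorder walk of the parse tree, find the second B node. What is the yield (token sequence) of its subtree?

[B [Q < [B [Q < >]] >] [B [Q < >] [B [Q < >]]]]

< >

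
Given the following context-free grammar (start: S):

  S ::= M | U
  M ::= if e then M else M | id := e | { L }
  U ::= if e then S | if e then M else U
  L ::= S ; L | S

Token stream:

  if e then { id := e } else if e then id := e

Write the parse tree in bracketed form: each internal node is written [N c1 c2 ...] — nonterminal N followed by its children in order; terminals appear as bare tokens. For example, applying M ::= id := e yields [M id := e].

[S [U if e then [M { [L [S [M id := e]]] }] else [U if e then [S [M id := e]]]]]

S
U
if e then M else U
if e then { L } else U
if e then { S } else U
if e then { M } else U
if e then { id := e } else U
if e then { id := e } else if e then S
if e then { id := e } else if e then M
if e then { id := e } else if e then id := e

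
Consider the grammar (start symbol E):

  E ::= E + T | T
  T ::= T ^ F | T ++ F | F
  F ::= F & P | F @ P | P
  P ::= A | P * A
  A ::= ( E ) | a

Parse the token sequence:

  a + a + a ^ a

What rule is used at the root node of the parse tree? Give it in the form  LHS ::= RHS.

E ::= E + T

[E [E [E [T [F [P [A a]]]]] + [T [F [P [A a]]]]] + [T [T [F [P [A a]]]] ^ [F [P [A a]]]]]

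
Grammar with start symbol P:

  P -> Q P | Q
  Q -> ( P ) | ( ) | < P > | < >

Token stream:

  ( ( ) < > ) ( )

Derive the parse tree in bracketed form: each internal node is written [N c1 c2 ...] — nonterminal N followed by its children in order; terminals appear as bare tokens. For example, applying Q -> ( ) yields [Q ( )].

P
Q P
( P ) P
( Q P ) P
( ( ) P ) P
( ( ) Q ) P
( ( ) < > ) P
( ( ) < > ) Q
( ( ) < > ) ( )

[P [Q ( [P [Q ( )] [P [Q < >]]] )] [P [Q ( )]]]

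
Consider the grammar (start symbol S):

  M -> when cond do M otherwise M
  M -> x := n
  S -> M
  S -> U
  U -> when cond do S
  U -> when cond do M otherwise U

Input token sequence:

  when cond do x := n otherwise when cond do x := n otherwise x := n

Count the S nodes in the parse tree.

1

[S [M when cond do [M x := n] otherwise [M when cond do [M x := n] otherwise [M x := n]]]]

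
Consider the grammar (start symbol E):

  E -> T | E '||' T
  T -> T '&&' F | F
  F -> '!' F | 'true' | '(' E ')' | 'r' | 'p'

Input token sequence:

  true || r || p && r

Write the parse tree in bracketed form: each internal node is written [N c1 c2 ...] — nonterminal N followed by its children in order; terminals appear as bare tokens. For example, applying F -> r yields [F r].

[E [E [E [T [F true]]] || [T [F r]]] || [T [T [F p]] && [F r]]]

E
E || T
E || T || T
T || T || T
F || T || T
true || T || T
true || F || T
true || r || T
true || r || T && F
true || r || F && F
true || r || p && F
true || r || p && r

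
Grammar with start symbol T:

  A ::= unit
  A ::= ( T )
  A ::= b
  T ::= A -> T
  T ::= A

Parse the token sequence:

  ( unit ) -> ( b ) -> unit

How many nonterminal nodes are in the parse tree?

10

[T [A ( [T [A unit]] )] -> [T [A ( [T [A b]] )] -> [T [A unit]]]]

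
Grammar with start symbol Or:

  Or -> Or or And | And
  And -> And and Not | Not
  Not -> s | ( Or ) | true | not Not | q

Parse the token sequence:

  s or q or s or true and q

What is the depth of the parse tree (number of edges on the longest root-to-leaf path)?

[Or [Or [Or [Or [And [Not s]]] or [And [Not q]]] or [And [Not s]]] or [And [And [Not true]] and [Not q]]]

6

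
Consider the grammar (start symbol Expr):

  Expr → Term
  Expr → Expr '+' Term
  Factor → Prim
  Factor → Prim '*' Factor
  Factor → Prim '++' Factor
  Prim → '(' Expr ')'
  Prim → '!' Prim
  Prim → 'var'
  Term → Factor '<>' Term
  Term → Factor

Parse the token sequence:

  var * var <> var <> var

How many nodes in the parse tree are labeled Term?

[Expr [Term [Factor [Prim var] * [Factor [Prim var]]] <> [Term [Factor [Prim var]] <> [Term [Factor [Prim var]]]]]]

3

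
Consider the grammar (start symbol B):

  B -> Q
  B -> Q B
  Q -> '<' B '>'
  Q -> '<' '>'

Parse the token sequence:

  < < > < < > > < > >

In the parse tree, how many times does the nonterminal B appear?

5

[B [Q < [B [Q < >] [B [Q < [B [Q < >]] >] [B [Q < >]]]] >]]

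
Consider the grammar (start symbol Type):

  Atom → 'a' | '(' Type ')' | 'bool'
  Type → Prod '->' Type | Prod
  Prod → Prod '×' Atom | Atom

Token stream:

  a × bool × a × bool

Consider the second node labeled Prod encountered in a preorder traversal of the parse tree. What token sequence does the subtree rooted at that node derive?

a × bool × a

[Type [Prod [Prod [Prod [Prod [Atom a]] × [Atom bool]] × [Atom a]] × [Atom bool]]]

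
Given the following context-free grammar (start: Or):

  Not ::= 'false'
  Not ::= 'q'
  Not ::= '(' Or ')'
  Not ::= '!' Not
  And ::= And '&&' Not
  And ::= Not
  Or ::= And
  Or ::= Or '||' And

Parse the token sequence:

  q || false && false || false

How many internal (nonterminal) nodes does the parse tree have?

[Or [Or [Or [And [Not q]]] || [And [And [Not false]] && [Not false]]] || [And [Not false]]]

11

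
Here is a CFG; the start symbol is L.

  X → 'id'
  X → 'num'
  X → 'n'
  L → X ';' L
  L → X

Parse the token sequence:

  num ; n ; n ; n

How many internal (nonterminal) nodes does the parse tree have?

8

[L [X num] ; [L [X n] ; [L [X n] ; [L [X n]]]]]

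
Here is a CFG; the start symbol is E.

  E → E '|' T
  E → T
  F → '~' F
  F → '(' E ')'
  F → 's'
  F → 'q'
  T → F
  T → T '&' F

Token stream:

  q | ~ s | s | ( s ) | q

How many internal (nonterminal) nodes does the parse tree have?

[E [E [E [E [E [T [F q]]] | [T [F ~ [F s]]]] | [T [F s]]] | [T [F ( [E [T [F s]]] )]]] | [T [F q]]]

19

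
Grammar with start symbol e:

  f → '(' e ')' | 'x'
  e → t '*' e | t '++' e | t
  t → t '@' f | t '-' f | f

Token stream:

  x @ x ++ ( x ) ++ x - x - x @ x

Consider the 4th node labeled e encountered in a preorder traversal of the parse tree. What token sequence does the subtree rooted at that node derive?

[e [t [t [f x]] @ [f x]] ++ [e [t [f ( [e [t [f x]]] )]] ++ [e [t [t [t [t [f x]] - [f x]] - [f x]] @ [f x]]]]]

x - x - x @ x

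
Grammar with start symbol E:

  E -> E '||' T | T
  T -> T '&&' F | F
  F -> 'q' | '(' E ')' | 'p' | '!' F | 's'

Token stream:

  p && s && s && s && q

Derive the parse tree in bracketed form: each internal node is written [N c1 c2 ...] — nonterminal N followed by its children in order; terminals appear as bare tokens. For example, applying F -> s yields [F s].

E
T
T && F
T && F && F
T && F && F && F
T && F && F && F && F
F && F && F && F && F
p && F && F && F && F
p && s && F && F && F
p && s && s && F && F
p && s && s && s && F
p && s && s && s && q

[E [T [T [T [T [T [F p]] && [F s]] && [F s]] && [F s]] && [F q]]]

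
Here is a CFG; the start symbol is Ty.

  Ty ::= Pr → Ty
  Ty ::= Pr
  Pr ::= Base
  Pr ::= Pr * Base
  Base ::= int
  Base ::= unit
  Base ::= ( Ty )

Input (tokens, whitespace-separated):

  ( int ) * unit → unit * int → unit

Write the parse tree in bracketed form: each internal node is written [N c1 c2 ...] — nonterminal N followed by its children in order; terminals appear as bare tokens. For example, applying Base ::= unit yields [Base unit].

Ty
Pr → Ty
Pr * Base → Ty
Base * Base → Ty
( Ty ) * Base → Ty
( Pr ) * Base → Ty
( Base ) * Base → Ty
( int ) * Base → Ty
( int ) * unit → Ty
( int ) * unit → Pr → Ty
( int ) * unit → Pr * Base → Ty
( int ) * unit → Base * Base → Ty
( int ) * unit → unit * Base → Ty
( int ) * unit → unit * int → Ty
( int ) * unit → unit * int → Pr
( int ) * unit → unit * int → Base
( int ) * unit → unit * int → unit

[Ty [Pr [Pr [Base ( [Ty [Pr [Base int]]] )]] * [Base unit]] → [Ty [Pr [Pr [Base unit]] * [Base int]] → [Ty [Pr [Base unit]]]]]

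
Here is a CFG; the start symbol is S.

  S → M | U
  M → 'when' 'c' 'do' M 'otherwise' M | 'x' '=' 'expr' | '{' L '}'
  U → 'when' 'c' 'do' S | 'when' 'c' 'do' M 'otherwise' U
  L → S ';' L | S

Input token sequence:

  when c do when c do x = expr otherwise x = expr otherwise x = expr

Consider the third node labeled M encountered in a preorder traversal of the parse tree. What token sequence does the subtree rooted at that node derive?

x = expr

[S [M when c do [M when c do [M x = expr] otherwise [M x = expr]] otherwise [M x = expr]]]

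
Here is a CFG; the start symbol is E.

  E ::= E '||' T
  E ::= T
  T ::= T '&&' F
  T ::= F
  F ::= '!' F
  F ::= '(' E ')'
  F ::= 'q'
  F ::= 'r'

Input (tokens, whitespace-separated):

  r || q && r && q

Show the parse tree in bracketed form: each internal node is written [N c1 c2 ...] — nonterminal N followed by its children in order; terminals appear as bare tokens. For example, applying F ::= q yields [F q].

[E [E [T [F r]]] || [T [T [T [F q]] && [F r]] && [F q]]]

E
E || T
T || T
F || T
r || T
r || T && F
r || T && F && F
r || F && F && F
r || q && F && F
r || q && r && F
r || q && r && q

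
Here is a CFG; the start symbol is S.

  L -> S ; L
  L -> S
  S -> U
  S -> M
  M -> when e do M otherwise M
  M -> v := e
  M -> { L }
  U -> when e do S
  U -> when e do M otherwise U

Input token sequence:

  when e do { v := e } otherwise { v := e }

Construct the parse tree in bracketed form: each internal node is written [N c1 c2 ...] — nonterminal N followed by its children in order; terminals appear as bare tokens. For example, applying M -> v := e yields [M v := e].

[S [M when e do [M { [L [S [M v := e]]] }] otherwise [M { [L [S [M v := e]]] }]]]

S
M
when e do M otherwise M
when e do { L } otherwise M
when e do { S } otherwise M
when e do { M } otherwise M
when e do { v := e } otherwise M
when e do { v := e } otherwise { L }
when e do { v := e } otherwise { S }
when e do { v := e } otherwise { M }
when e do { v := e } otherwise { v := e }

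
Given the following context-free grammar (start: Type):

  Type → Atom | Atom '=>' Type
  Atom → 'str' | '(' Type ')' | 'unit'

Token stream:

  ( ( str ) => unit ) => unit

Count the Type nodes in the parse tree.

[Type [Atom ( [Type [Atom ( [Type [Atom str]] )] => [Type [Atom unit]]] )] => [Type [Atom unit]]]

5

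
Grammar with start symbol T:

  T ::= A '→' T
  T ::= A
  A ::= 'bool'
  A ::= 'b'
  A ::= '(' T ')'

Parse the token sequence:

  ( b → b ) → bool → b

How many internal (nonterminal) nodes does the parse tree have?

10

[T [A ( [T [A b] → [T [A b]]] )] → [T [A bool] → [T [A b]]]]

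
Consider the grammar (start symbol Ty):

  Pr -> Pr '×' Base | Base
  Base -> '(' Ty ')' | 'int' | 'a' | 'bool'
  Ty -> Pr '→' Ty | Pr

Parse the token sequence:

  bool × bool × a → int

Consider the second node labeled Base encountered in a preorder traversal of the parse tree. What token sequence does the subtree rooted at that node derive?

[Ty [Pr [Pr [Pr [Base bool]] × [Base bool]] × [Base a]] → [Ty [Pr [Base int]]]]

bool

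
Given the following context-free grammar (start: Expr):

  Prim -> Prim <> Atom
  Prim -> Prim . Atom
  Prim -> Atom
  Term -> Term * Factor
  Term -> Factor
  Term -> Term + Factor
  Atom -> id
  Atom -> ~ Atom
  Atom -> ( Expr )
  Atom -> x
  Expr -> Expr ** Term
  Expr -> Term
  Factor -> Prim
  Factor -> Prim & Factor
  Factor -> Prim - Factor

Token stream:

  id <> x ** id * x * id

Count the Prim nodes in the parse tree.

5

[Expr [Expr [Term [Factor [Prim [Prim [Atom id]] <> [Atom x]]]]] ** [Term [Term [Term [Factor [Prim [Atom id]]]] * [Factor [Prim [Atom x]]]] * [Factor [Prim [Atom id]]]]]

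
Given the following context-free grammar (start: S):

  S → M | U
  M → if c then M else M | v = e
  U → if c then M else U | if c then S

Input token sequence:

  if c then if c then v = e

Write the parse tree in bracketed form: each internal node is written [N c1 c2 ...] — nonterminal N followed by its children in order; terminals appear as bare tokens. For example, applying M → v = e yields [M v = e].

S
U
if c then S
if c then U
if c then if c then S
if c then if c then M
if c then if c then v = e

[S [U if c then [S [U if c then [S [M v = e]]]]]]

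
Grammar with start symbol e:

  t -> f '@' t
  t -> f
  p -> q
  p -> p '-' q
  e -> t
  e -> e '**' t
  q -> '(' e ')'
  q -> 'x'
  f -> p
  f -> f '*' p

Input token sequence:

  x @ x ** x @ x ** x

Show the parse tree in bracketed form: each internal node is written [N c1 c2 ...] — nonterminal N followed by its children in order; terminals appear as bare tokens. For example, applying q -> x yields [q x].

[e [e [e [t [f [p [q x]]] @ [t [f [p [q x]]]]]] ** [t [f [p [q x]]] @ [t [f [p [q x]]]]]] ** [t [f [p [q x]]]]]

e
e ** t
e ** t ** t
t ** t ** t
f @ t ** t ** t
p @ t ** t ** t
q @ t ** t ** t
x @ t ** t ** t
x @ f ** t ** t
x @ p ** t ** t
x @ q ** t ** t
x @ x ** t ** t
x @ x ** f @ t ** t
x @ x ** p @ t ** t
x @ x ** q @ t ** t
x @ x ** x @ t ** t
x @ x ** x @ f ** t
x @ x ** x @ p ** t
x @ x ** x @ q ** t
x @ x ** x @ x ** t
x @ x ** x @ x ** f
x @ x ** x @ x ** p
x @ x ** x @ x ** q
x @ x ** x @ x ** x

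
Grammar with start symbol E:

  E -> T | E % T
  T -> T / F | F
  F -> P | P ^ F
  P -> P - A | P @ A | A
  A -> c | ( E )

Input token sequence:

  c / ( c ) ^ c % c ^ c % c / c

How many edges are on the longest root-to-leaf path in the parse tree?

[E [E [E [T [T [F [P [A c]]]] / [F [P [A ( [E [T [F [P [A c]]]]] )]] ^ [F [P [A c]]]]]] % [T [F [P [A c]] ^ [F [P [A c]]]]]] % [T [T [F [P [A c]]]] / [F [P [A c]]]]]

12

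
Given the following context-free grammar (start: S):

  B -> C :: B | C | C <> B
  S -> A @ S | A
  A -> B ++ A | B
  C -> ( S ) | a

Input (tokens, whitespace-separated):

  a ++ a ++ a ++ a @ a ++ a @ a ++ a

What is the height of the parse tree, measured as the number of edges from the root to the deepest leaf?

7

[S [A [B [C a]] ++ [A [B [C a]] ++ [A [B [C a]] ++ [A [B [C a]]]]]] @ [S [A [B [C a]] ++ [A [B [C a]]]] @ [S [A [B [C a]] ++ [A [B [C a]]]]]]]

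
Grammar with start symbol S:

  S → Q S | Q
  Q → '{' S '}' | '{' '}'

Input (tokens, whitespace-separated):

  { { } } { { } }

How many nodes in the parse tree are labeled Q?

4

[S [Q { [S [Q { }]] }] [S [Q { [S [Q { }]] }]]]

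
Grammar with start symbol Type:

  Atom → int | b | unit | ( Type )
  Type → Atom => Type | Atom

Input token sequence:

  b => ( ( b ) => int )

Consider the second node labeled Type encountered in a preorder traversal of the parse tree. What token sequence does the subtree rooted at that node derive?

[Type [Atom b] => [Type [Atom ( [Type [Atom ( [Type [Atom b]] )] => [Type [Atom int]]] )]]]

( ( b ) => int )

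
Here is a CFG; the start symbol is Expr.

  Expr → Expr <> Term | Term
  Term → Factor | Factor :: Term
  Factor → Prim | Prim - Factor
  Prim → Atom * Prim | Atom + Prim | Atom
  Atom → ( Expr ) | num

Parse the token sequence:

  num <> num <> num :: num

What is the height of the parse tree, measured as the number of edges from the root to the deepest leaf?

7

[Expr [Expr [Expr [Term [Factor [Prim [Atom num]]]]] <> [Term [Factor [Prim [Atom num]]]]] <> [Term [Factor [Prim [Atom num]]] :: [Term [Factor [Prim [Atom num]]]]]]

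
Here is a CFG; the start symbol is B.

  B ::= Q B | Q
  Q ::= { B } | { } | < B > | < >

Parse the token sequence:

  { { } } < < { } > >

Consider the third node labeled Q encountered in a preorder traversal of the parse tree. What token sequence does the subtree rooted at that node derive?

[B [Q { [B [Q { }]] }] [B [Q < [B [Q < [B [Q { }]] >]] >]]]

< < { } > >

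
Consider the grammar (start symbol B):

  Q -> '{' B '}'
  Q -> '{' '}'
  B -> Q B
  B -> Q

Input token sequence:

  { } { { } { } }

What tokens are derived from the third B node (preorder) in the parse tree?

[B [Q { }] [B [Q { [B [Q { }] [B [Q { }]]] }]]]

{ } { }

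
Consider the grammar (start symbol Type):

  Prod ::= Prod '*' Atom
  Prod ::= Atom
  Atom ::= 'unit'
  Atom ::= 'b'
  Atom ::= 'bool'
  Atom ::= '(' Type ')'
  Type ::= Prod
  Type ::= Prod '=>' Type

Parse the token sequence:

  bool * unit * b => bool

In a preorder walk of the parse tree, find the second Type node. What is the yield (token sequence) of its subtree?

bool

[Type [Prod [Prod [Prod [Atom bool]] * [Atom unit]] * [Atom b]] => [Type [Prod [Atom bool]]]]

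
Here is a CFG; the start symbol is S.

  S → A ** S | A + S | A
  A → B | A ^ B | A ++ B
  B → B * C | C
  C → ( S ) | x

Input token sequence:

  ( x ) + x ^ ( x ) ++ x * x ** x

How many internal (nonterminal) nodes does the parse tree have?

28

[S [A [B [C ( [S [A [B [C x]]]] )]]] + [S [A [A [A [B [C x]]] ^ [B [C ( [S [A [B [C x]]]] )]]] ++ [B [B [C x]] * [C x]]] ** [S [A [B [C x]]]]]]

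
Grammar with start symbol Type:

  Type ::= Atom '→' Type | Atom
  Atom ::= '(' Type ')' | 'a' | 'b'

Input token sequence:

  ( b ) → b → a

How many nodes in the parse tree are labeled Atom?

[Type [Atom ( [Type [Atom b]] )] → [Type [Atom b] → [Type [Atom a]]]]

4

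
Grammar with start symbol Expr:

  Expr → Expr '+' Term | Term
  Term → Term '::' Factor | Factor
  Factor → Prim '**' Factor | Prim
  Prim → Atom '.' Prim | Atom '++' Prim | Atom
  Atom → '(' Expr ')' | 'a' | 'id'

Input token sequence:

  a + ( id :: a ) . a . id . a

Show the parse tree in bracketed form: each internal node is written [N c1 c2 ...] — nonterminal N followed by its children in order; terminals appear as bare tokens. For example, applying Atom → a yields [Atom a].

[Expr [Expr [Term [Factor [Prim [Atom a]]]]] + [Term [Factor [Prim [Atom ( [Expr [Term [Term [Factor [Prim [Atom id]]]] :: [Factor [Prim [Atom a]]]]] )] . [Prim [Atom a] . [Prim [Atom id] . [Prim [Atom a]]]]]]]]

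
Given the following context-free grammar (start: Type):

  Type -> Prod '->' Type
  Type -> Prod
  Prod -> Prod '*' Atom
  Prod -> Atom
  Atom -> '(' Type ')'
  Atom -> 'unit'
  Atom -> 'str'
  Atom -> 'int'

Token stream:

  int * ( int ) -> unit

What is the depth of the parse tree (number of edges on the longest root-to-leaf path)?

[Type [Prod [Prod [Atom int]] * [Atom ( [Type [Prod [Atom int]]] )]] -> [Type [Prod [Atom unit]]]]

6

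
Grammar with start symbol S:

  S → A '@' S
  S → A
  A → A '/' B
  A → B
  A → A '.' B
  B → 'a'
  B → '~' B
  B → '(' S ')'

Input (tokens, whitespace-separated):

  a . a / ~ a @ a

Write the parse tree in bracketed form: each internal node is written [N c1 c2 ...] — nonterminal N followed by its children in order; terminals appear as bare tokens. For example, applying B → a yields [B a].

S
A @ S
A / B @ S
A . B / B @ S
B . B / B @ S
a . B / B @ S
a . a / B @ S
a . a / ~ B @ S
a . a / ~ a @ S
a . a / ~ a @ A
a . a / ~ a @ B
a . a / ~ a @ a

[S [A [A [A [B a]] . [B a]] / [B ~ [B a]]] @ [S [A [B a]]]]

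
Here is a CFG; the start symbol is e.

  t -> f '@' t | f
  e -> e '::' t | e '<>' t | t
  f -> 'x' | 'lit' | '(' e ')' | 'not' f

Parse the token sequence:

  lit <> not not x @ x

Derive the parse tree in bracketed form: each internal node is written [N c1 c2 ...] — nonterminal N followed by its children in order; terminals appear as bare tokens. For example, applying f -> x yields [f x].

[e [e [t [f lit]]] <> [t [f not [f not [f x]]] @ [t [f x]]]]

e
e <> t
t <> t
f <> t
lit <> t
lit <> f @ t
lit <> not f @ t
lit <> not not f @ t
lit <> not not x @ t
lit <> not not x @ f
lit <> not not x @ x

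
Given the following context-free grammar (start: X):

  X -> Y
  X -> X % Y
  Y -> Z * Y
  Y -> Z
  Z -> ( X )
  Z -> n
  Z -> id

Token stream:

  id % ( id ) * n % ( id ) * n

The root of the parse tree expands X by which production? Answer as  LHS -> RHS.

X -> X % Y

[X [X [X [Y [Z id]]] % [Y [Z ( [X [Y [Z id]]] )] * [Y [Z n]]]] % [Y [Z ( [X [Y [Z id]]] )] * [Y [Z n]]]]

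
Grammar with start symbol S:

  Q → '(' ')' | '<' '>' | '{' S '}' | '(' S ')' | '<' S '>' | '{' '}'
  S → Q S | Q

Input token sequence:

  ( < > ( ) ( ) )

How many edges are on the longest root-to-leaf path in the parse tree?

[S [Q ( [S [Q < >] [S [Q ( )] [S [Q ( )]]]] )]]

6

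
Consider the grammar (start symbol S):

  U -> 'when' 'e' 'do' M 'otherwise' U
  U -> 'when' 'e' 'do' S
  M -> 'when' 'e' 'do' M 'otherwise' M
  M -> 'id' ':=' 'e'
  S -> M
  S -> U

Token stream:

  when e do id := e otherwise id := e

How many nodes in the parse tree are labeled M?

3

[S [M when e do [M id := e] otherwise [M id := e]]]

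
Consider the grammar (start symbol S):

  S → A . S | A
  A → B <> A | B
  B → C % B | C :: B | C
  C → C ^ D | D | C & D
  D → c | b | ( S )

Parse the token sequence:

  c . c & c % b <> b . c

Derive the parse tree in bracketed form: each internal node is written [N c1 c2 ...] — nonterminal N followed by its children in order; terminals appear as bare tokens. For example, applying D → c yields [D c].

[S [A [B [C [D c]]]] . [S [A [B [C [C [D c]] & [D c]] % [B [C [D b]]]] <> [A [B [C [D b]]]]] . [S [A [B [C [D c]]]]]]]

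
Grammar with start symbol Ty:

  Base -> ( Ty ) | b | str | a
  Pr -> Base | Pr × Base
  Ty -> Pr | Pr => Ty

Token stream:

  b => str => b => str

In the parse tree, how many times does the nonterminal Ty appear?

4

[Ty [Pr [Base b]] => [Ty [Pr [Base str]] => [Ty [Pr [Base b]] => [Ty [Pr [Base str]]]]]]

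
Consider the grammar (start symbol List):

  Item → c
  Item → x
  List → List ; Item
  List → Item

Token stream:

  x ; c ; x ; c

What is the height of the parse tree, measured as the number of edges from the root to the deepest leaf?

[List [List [List [List [Item x]] ; [Item c]] ; [Item x]] ; [Item c]]

5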